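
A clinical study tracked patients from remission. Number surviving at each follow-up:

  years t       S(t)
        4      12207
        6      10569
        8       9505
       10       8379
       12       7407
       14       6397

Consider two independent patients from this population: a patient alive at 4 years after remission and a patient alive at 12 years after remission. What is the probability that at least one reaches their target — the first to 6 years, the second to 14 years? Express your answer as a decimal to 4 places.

p₁ = S(6)/S(4) = 10569/12207 = 0.865815; p₂ = S(14)/S(12) = 6397/7407 = 0.863643.
P(at least one) = 1 − (1−p₁)(1−p₂) = 1 − 0.134185 × 0.136357 = 0.981703.

0.9817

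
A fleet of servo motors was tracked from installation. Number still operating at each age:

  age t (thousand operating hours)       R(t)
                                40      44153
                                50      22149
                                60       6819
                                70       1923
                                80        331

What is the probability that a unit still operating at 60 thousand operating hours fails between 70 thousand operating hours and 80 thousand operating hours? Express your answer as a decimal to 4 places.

0.2335

This is the probability of reaching 70 but not 80, conditional on being operational at 60: (R(70) − R(80)) / R(60).
= (1923 − 331) / 6819 = 1592 / 6819 = 0.233465.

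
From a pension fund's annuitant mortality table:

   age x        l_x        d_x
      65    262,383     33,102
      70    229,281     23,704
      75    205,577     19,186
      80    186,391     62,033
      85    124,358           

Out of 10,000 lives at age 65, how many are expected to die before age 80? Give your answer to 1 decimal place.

The relevant probability is 1 − 186,391/262,383 = 0.289622.
Expected number = 10,000 × 0.289622 = 2896.2.

2896.2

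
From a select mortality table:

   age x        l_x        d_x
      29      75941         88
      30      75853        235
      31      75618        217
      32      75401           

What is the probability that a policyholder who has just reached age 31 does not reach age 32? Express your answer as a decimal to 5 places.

P(die before 32 | alive at 31) = 1 − l_32/l_31 = 1 − 75401/75618 = (217)/75618 = 0.002870.

0.00287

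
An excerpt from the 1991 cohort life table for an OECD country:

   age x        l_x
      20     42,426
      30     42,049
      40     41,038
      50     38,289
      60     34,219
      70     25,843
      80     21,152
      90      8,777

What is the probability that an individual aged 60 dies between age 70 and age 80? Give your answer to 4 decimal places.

0.1371

We want 10|10q60 = (l_70 − l_80)/l_60.
This is the probability of reaching 70 but not 80, conditional on being alive at 60: (l_70 − l_80) / l_60.
= (25,843 − 21,152) / 34,219 = 4,691 / 34,219 = 0.137088.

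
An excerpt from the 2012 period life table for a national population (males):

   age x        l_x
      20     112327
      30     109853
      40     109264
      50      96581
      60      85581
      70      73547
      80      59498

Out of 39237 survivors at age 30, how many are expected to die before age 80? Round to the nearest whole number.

The relevant probability is 1 − 59498/109853 = 0.458385.
Expected number = 39237 × 0.458385 = 17986.

17986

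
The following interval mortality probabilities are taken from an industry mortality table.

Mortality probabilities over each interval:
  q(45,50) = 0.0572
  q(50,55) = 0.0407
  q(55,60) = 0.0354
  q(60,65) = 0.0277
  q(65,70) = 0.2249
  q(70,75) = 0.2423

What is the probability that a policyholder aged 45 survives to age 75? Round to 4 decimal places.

0.4982

The overall survival probability is (1 − 0.0572) × (1 − 0.0407) × (1 − 0.0354) × (1 − 0.0277) × (1 − 0.2249) × (1 − 0.2423).
= 0.9428 × 0.9593 × 0.9646 × 0.9723 × 0.7751 × 0.7577 = 0.498169.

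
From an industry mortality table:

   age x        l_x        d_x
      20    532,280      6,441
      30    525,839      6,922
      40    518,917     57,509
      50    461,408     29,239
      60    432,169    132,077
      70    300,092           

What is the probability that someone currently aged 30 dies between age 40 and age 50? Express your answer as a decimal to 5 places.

0.10937

We want 10|10q30 = (l_40 − l_50)/l_30.
This is the probability of reaching 40 but not 50, conditional on being alive at 30: (l_40 − l_50) / l_30.
= (518,917 − 461,408) / 525,839 = 57,509 / 525,839 = 0.109366.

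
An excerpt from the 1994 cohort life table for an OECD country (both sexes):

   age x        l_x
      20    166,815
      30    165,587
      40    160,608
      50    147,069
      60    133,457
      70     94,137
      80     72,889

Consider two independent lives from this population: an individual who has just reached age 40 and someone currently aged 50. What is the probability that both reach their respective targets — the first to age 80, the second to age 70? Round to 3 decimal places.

0.290

p₁ = l_80/l_40 = 72,889/160,608 = 0.453832; p₂ = l_70/l_50 = 94,137/147,069 = 0.640087.
P(both) = p₁ × p₂ = 0.453832 × 0.640087 = 0.290492.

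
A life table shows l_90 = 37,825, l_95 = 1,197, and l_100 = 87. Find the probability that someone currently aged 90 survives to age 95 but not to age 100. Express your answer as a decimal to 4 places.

We want 5|5q90 = (l_95 − l_100)/l_90.
This is the probability of reaching 95 but not 100, conditional on being alive at 90: (l_95 − l_100) / l_90.
= (1,197 − 87) / 37,825 = 1,110 / 37,825 = 0.029346.

0.0293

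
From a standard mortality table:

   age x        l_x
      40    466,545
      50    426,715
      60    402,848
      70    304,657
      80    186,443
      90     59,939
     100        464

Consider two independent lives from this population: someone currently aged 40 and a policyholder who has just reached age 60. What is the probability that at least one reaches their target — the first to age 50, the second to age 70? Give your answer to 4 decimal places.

p₁ = l_50/l_40 = 426,715/466,545 = 0.914628; p₂ = l_70/l_60 = 304,657/402,848 = 0.756258.
P(at least one) = 1 − (1−p₁)(1−p₂) = 1 − 0.085372 × 0.243742 = 0.979191.

0.9792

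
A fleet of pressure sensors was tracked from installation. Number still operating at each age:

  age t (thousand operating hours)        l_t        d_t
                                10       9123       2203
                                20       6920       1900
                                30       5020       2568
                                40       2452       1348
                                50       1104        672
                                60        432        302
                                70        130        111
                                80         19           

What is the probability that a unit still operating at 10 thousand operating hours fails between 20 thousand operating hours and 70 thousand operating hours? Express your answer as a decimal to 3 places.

0.744

This is the probability of reaching 20 but not 70, conditional on being operational at 10: (l_20 − l_70) / l_10.
= (6920 − 130) / 9123 = 6790 / 9123 = 0.744273.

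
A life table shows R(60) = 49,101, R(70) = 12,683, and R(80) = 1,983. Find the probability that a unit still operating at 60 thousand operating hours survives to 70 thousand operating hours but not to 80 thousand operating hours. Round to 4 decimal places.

This is the probability of reaching 70 but not 80, conditional on being operational at 60: (R(70) − R(80)) / R(60).
= (12,683 − 1,983) / 49,101 = 10,700 / 49,101 = 0.217918.

0.2179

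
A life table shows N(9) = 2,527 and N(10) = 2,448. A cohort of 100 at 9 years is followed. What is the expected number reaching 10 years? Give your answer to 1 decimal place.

The relevant probability is 2,448/2,527 = 0.968738.
Expected number = 100 × 0.968738 = 96.9.

96.9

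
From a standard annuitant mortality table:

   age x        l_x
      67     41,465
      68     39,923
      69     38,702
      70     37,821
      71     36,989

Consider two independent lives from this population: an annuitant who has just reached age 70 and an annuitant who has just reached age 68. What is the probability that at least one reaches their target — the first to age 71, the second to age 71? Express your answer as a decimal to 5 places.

0.99838

p₁ = l_71/l_70 = 36,989/37,821 = 0.978002; p₂ = l_71/l_68 = 36,989/39,923 = 0.926509.
P(at least one) = 1 − (1−p₁)(1−p₂) = 1 − 0.021998 × 0.073491 = 0.998383.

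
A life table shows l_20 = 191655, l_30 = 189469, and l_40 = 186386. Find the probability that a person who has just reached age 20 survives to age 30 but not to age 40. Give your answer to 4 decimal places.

We want 10|10q20 = (l_30 − l_40)/l_20.
This is the probability of reaching 30 but not 40, conditional on being alive at 20: (l_30 − l_40) / l_20.
= (189469 − 186386) / 191655 = 3083 / 191655 = 0.016086.

0.0161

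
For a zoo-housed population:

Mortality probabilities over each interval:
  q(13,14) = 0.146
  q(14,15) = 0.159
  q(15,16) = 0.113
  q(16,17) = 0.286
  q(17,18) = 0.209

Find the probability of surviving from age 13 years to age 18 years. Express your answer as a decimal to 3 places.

The overall survival probability is (1 − 0.146) × (1 − 0.159) × (1 − 0.113) × (1 − 0.286) × (1 − 0.209).
= 0.854 × 0.841 × 0.887 × 0.714 × 0.791 = 0.359793.

0.360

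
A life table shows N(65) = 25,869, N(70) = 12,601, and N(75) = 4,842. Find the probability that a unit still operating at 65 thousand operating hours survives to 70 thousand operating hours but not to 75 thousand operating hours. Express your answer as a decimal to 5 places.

0.29993

This is the probability of reaching 70 but not 75, conditional on being operational at 65: (N(70) − N(75)) / N(65).
= (12,601 − 4,842) / 25,869 = 7,759 / 25,869 = 0.299934.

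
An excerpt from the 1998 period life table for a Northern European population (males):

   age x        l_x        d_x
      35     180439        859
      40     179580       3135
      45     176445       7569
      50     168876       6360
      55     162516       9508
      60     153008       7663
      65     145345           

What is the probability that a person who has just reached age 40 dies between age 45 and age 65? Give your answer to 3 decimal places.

We want 5|20q40 = (l_45 − l_65)/l_40.
This is the probability of reaching 45 but not 65, conditional on being alive at 40: (l_45 − l_65) / l_40.
= (176445 − 145345) / 179580 = 31100 / 179580 = 0.173182.

0.173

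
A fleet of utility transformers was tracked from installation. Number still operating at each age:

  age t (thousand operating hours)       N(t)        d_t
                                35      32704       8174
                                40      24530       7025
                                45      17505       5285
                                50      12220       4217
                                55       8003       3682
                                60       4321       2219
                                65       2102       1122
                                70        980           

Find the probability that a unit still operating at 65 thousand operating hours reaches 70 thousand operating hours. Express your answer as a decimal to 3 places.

0.466

The conditional survival probability is N(70)/N(65) = 980/2102 = 0.466223.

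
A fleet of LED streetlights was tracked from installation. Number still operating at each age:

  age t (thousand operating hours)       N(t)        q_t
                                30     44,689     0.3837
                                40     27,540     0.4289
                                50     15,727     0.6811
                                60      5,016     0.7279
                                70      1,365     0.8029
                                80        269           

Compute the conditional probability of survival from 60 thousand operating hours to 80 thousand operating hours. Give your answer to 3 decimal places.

The conditional survival probability is N(80)/N(60) = 269/5,016 = 0.053628.

0.054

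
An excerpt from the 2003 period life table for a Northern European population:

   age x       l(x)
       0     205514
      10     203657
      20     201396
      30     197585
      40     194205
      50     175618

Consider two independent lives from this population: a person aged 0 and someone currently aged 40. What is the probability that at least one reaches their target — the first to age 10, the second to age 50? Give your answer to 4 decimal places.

0.9991

p₁ = l(10)/l(0) = 203657/205514 = 0.990964; p₂ = l(50)/l(40) = 175618/194205 = 0.904292.
P(at least one) = 1 − (1−p₁)(1−p₂) = 1 − 0.009036 × 0.095708 = 0.999135.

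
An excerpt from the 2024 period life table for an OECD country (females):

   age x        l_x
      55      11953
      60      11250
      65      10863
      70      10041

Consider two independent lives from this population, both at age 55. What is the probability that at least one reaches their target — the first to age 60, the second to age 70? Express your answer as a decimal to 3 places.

p₁ = l_60/l_55 = 11250/11953 = 0.941186; p₂ = l_70/l_55 = 10041/11953 = 0.840040.
P(at least one) = 1 − (1−p₁)(1−p₂) = 1 − 0.058814 × 0.159960 = 0.990592.

0.991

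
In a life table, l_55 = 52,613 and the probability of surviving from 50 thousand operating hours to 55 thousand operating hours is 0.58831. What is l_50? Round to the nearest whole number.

l_50 = l_55 / p = 52,613 / 0.58831 = 89431.

89431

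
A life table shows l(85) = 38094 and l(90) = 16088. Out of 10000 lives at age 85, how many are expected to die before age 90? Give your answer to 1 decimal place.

The relevant probability is 1 − 16088/38094 = 0.577676.
Expected number = 10000 × 0.577676 = 5776.8.

5776.8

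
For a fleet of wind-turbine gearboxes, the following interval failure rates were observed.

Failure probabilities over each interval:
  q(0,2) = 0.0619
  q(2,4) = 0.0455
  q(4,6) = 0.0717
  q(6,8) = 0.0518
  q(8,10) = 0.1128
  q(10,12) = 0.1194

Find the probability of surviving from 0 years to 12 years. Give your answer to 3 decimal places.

P(survive 0→12) = (1 − 0.0619) × (1 − 0.0455) × (1 − 0.0717) × (1 − 0.0518) × (1 − 0.1128) × (1 − 0.1194).
= 0.9381 × 0.9545 × 0.9283 × 0.9482 × 0.8872 × 0.8806 = 0.615763.

0.616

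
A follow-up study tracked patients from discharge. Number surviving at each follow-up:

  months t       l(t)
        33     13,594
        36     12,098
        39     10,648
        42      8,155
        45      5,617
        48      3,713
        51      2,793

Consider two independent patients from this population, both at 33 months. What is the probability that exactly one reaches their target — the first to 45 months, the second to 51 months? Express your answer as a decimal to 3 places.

p₁ = l(45)/l(33) = 5,617/13,594 = 0.413197; p₂ = l(51)/l(33) = 2,793/13,594 = 0.205458.
P(exactly one) = p₁(1−p₂) + (1−p₁)p₂ = 0.328302 + 0.120563 = 0.448866.

0.449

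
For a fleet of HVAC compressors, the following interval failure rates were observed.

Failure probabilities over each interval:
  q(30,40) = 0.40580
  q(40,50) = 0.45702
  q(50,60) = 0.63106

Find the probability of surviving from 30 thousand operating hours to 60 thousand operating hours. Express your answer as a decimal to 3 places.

Survival from 30 to 60 is the product of surviving each interval: (1 − 0.40580) × (1 − 0.45702) × (1 − 0.63106).
= 0.59420 × 0.54298 × 0.36894 = 0.119034.

0.119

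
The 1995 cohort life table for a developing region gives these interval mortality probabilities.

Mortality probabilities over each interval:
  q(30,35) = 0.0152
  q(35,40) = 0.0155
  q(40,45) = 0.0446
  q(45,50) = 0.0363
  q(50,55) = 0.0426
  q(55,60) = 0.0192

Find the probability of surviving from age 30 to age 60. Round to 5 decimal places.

The overall survival probability is (1 − 0.0152) × (1 − 0.0155) × (1 − 0.0446) × (1 − 0.0363) × (1 − 0.0426) × (1 − 0.0192).
= 0.9848 × 0.9845 × 0.9554 × 0.9637 × 0.9574 × 0.9808 = 0.838233.

0.83823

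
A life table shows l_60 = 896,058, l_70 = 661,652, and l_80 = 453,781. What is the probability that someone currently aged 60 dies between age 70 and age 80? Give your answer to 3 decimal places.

0.232

We want 10|10q60 = (l_70 − l_80)/l_60.
This is the probability of reaching 70 but not 80, conditional on being alive at 60: (l_70 − l_80) / l_60.
= (661,652 − 453,781) / 896,058 = 207,871 / 896,058 = 0.231984.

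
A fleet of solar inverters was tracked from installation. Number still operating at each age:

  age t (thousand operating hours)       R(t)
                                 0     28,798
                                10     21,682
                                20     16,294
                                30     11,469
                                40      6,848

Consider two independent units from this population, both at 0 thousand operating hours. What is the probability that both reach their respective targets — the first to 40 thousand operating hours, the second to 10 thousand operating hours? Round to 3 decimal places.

0.179

p₁ = R(40)/R(0) = 6,848/28,798 = 0.237794; p₂ = R(10)/R(0) = 21,682/28,798 = 0.752900.
P(both) = p₁ × p₂ = 0.237794 × 0.752900 = 0.179035.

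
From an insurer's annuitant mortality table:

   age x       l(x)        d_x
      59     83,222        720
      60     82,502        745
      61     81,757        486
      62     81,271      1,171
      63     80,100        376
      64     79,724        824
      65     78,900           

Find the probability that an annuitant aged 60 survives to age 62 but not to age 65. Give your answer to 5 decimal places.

0.02874

This is the probability of reaching 62 but not 65, conditional on being alive at 60: (l(62) − l(65)) / l(60).
= (81,271 − 78,900) / 82,502 = 2,371 / 82,502 = 0.028739.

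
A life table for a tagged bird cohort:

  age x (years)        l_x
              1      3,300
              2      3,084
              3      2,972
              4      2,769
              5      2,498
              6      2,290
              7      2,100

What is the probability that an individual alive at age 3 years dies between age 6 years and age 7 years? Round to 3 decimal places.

0.064

This is the probability of reaching 6 but not 7, conditional on being alive at 3: (l_6 − l_7) / l_3.
= (2,290 − 2,100) / 2,972 = 190 / 2,972 = 0.063930.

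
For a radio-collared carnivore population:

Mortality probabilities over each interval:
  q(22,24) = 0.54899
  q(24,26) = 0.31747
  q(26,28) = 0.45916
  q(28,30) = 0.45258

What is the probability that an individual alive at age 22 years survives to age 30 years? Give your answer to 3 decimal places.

Survival from 22 to 30 is the product of surviving each interval: (1 − 0.54899) × (1 − 0.31747) × (1 − 0.45916) × (1 − 0.45258).
= 0.45101 × 0.68253 × 0.54084 × 0.54742 = 0.091138.

0.091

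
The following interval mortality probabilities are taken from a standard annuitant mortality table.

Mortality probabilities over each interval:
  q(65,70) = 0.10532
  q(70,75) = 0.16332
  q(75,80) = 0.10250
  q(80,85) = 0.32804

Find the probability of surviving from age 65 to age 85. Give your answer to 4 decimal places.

P(survive 65→85) = (1 − 0.10532) × (1 − 0.16332) × (1 − 0.10250) × (1 − 0.32804).
= 0.89468 × 0.83668 × 0.89750 × 0.67196 = 0.451445.

0.4514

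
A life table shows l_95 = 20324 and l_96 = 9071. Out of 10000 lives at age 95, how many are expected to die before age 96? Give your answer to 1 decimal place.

The relevant probability is 1 − 9071/20324 = 0.553680.
Expected number = 10000 × 0.553680 = 5536.8.

5536.8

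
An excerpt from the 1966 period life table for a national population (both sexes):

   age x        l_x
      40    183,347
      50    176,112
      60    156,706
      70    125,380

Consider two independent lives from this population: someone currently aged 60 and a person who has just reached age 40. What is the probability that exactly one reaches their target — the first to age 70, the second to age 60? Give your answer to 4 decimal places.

0.2871

p₁ = l_70/l_60 = 125,380/156,706 = 0.800097; p₂ = l_60/l_40 = 156,706/183,347 = 0.854696.
P(exactly one) = p₁(1−p₂) + (1−p₁)p₂ = 0.116257 + 0.170856 = 0.287114.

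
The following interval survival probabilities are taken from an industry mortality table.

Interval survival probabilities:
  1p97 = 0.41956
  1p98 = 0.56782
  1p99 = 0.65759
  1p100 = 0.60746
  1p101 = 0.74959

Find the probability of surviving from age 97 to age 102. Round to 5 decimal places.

0.07133

Survival from 97 to 102 is the product of surviving each interval: 0.41956 × 0.56782 × 0.65759 × 0.60746 × 0.74959.
= 0.071335.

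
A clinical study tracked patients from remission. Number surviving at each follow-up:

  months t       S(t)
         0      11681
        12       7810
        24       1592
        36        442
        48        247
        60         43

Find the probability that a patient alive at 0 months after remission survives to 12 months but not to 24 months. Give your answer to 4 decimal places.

0.5323

This is the probability of reaching 12 but not 24, conditional on being alive at 0: (S(12) − S(24)) / S(0).
= (7810 − 1592) / 11681 = 6218 / 11681 = 0.532317.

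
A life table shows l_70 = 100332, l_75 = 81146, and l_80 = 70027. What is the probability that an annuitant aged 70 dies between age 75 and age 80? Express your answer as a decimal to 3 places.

0.111

We want 5|5q70 = (l_75 − l_80)/l_70.
This is the probability of reaching 75 but not 80, conditional on being alive at 70: (l_75 − l_80) / l_70.
= (81146 − 70027) / 100332 = 11119 / 100332 = 0.110822.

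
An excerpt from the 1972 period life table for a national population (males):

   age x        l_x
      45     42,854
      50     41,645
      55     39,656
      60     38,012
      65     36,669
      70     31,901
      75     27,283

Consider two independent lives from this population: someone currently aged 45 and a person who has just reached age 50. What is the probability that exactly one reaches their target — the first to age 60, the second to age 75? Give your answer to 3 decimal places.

p₁ = l_60/l_45 = 38,012/42,854 = 0.887012; p₂ = l_75/l_50 = 27,283/41,645 = 0.655133.
P(exactly one) = p₁(1−p₂) + (1−p₁)p₂ = 0.305901 + 0.074022 = 0.379923.

0.380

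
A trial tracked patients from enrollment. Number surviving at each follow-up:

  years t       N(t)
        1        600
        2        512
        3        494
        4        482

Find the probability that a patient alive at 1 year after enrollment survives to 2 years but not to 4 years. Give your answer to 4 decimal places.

This is the probability of reaching 2 but not 4, conditional on being alive at 1: (N(2) − N(4)) / N(1).
= (512 − 482) / 600 = 30 / 600 = 0.050000.

0.0500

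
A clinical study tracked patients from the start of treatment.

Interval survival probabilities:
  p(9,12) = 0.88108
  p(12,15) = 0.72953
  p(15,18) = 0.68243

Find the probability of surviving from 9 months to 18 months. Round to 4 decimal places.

The overall survival probability is 0.88108 × 0.72953 × 0.68243.
= 0.438648.

0.4386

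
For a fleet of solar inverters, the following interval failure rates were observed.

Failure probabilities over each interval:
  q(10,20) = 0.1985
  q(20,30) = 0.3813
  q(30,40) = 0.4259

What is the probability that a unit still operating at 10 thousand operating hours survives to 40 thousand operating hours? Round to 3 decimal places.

0.285

The overall survival probability is (1 − 0.1985) × (1 − 0.3813) × (1 − 0.4259).
= 0.8015 × 0.6187 × 0.5741 = 0.284689.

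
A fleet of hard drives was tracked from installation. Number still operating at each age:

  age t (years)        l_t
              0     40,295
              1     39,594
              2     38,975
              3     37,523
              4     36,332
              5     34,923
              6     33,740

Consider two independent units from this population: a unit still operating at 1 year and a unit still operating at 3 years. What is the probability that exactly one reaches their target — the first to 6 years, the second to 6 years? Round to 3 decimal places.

p₁ = l_6/l_1 = 33,740/39,594 = 0.852149; p₂ = l_6/l_3 = 33,740/37,523 = 0.899182.
P(exactly one) = p₁(1−p₂) + (1−p₁)p₂ = 0.085912 + 0.132945 = 0.218857.

0.219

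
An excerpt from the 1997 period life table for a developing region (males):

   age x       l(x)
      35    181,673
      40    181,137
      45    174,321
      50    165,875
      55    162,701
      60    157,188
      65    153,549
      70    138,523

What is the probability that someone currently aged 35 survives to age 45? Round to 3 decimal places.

0.960

The conditional survival probability is l(45)/l(35) = 174,321/181,673 = 0.959532.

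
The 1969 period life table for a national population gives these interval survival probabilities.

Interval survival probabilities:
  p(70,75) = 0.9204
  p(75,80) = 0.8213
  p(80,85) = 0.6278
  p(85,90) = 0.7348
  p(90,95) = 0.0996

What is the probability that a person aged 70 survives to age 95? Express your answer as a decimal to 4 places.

0.0347

P(survive 70→95) = 0.9204 × 0.8213 × 0.6278 × 0.7348 × 0.0996.
= 0.034732.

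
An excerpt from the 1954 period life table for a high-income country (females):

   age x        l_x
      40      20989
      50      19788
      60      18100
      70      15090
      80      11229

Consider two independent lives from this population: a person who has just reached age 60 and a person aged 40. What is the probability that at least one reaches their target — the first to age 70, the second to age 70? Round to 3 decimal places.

p₁ = l_70/l_60 = 15090/18100 = 0.833702; p₂ = l_70/l_40 = 15090/20989 = 0.718948.
P(at least one) = 1 − (1−p₁)(1−p₂) = 1 − 0.166298 × 0.281052 = 0.953262.

0.953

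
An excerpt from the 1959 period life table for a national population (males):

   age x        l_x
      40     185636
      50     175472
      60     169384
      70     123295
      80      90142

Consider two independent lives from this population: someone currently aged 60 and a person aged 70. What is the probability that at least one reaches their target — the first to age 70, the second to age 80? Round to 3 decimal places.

0.927

p₁ = l_70/l_60 = 123295/169384 = 0.727902; p₂ = l_80/l_70 = 90142/123295 = 0.731108.
P(at least one) = 1 − (1−p₁)(1−p₂) = 1 − 0.272098 × 0.268892 = 0.926835.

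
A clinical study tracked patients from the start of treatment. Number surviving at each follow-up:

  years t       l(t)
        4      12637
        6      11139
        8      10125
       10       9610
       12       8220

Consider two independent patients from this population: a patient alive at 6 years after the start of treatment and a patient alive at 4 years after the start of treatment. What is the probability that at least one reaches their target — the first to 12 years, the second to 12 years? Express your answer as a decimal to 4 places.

0.9084

p₁ = l(12)/l(6) = 8220/11139 = 0.737948; p₂ = l(12)/l(4) = 8220/12637 = 0.650471.
P(at least one) = 1 − (1−p₁)(1−p₂) = 1 − 0.262052 × 0.349529 = 0.908405.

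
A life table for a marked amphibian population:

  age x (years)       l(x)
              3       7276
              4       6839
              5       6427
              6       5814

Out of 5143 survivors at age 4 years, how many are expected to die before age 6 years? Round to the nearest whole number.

The relevant probability is 1 − 5814/6839 = 0.149876.
Expected number = 5143 × 0.149876 = 771.

771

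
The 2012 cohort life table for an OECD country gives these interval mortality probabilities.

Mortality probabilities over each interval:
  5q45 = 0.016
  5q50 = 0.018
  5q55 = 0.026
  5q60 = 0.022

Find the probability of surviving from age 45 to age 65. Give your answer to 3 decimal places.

Survival from 45 to 65 is the product of surviving each interval: (1 − 0.016) × (1 − 0.018) × (1 − 0.026) × (1 − 0.022).
= 0.984 × 0.982 × 0.974 × 0.978 = 0.920459.

0.920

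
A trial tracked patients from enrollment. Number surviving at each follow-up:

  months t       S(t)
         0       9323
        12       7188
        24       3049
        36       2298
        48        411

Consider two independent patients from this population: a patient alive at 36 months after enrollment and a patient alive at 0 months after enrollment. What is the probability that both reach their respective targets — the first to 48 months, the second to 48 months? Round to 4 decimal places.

p₁ = S(48)/S(36) = 411/2298 = 0.178851; p₂ = S(48)/S(0) = 411/9323 = 0.044085.
P(both) = p₁ × p₂ = 0.178851 × 0.044085 = 0.007885.

0.0079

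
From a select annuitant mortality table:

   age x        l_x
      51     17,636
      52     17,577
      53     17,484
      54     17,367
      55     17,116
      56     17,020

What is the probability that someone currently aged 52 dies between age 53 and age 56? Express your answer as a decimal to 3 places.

We want 1|3q52 = (l_53 − l_56)/l_52.
This is the probability of reaching 53 but not 56, conditional on being alive at 52: (l_53 − l_56) / l_52.
= (17,484 − 17,020) / 17,577 = 464 / 17,577 = 0.026398.

0.026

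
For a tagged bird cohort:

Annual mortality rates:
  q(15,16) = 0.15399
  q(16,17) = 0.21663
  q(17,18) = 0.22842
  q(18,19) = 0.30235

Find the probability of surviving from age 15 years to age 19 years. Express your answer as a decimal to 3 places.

Chaining the interval survival probabilities: (1 − 0.15399) × (1 − 0.21663) × (1 − 0.22842) × (1 − 0.30235).
= 0.84601 × 0.78337 × 0.77158 × 0.69765 = 0.356748.

0.357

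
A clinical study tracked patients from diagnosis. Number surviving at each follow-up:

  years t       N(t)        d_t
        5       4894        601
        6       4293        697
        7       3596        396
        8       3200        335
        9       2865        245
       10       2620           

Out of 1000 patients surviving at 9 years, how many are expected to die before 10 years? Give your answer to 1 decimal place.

85.5

The relevant probability is 1 − 2620/2865 = 0.085515.
Expected number = 1000 × 0.085515 = 85.5.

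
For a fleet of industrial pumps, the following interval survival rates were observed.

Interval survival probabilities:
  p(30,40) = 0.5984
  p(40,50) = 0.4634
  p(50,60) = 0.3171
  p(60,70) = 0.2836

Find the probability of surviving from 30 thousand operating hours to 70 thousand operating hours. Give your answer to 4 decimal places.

P(survive 30→70) = 0.5984 × 0.4634 × 0.3171 × 0.2836.
= 0.024937.

0.0249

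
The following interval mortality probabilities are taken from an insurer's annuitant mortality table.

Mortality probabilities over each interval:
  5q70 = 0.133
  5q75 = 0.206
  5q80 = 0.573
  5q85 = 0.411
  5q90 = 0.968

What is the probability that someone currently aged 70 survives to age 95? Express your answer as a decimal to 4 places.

0.0055

Survival from 70 to 95 is the product of surviving each interval: (1 − 0.133) × (1 − 0.206) × (1 − 0.573) × (1 − 0.411) × (1 − 0.968).
= 0.867 × 0.794 × 0.427 × 0.589 × 0.032 = 0.005540.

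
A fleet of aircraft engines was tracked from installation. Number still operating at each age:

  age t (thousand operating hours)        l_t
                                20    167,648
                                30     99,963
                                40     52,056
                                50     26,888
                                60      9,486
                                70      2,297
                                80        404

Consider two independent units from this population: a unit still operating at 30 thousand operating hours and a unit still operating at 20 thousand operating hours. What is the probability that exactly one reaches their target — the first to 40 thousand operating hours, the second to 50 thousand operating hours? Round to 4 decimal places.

0.5141

p₁ = l_40/l_30 = 52,056/99,963 = 0.520753; p₂ = l_50/l_20 = 26,888/167,648 = 0.160384.
P(exactly one) = p₁(1−p₂) + (1−p₁)p₂ = 0.437233 + 0.076864 = 0.514096.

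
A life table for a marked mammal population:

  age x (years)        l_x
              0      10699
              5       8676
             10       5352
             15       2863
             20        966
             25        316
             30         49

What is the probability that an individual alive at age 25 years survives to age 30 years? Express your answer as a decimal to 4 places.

0.1551

The conditional survival probability is l_30/l_25 = 49/316 = 0.155063.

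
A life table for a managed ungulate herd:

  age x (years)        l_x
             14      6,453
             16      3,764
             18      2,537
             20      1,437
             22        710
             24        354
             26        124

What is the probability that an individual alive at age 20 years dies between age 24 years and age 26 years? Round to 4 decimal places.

0.1601

This is the probability of reaching 24 but not 26, conditional on being alive at 20: (l_24 − l_26) / l_20.
= (354 − 124) / 1,437 = 230 / 1,437 = 0.160056.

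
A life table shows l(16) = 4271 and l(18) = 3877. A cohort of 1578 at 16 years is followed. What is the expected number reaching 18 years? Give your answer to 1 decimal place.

1432.4

The relevant probability is 3877/4271 = 0.907750.
Expected number = 1578 × 0.907750 = 1432.4.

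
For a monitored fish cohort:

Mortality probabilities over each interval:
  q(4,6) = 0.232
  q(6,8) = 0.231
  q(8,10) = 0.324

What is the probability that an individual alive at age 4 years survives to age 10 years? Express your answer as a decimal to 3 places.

0.399

The overall survival probability is (1 − 0.232) × (1 − 0.231) × (1 − 0.324).
= 0.768 × 0.769 × 0.676 = 0.399240.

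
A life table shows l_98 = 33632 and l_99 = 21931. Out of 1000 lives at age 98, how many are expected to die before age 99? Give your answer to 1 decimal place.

The relevant probability is 1 − 21931/33632 = 0.347913.
Expected number = 1000 × 0.347913 = 347.9.

347.9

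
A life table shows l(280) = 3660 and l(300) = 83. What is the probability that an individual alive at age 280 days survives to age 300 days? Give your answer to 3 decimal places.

The conditional survival probability is l(300)/l(280) = 83/3660 = 0.022678.

0.023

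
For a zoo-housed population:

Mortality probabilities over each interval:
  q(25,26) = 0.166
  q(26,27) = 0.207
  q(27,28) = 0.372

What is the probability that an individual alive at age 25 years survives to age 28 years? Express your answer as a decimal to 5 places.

The overall survival probability is (1 − 0.166) × (1 − 0.207) × (1 − 0.372).
= 0.834 × 0.793 × 0.628 = 0.415335.

0.41534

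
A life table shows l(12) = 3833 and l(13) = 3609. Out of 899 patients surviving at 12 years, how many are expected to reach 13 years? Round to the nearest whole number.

846

The relevant probability is 3609/3833 = 0.941560.
Expected number = 899 × 0.941560 = 846.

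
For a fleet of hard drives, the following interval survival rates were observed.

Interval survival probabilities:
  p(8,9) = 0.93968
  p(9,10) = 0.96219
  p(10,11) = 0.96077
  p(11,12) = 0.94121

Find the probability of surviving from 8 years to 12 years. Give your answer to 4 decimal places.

Survival from 8 to 12 is the product of surviving each interval: 0.93968 × 0.96219 × 0.96077 × 0.94121.
= 0.817611.

0.8176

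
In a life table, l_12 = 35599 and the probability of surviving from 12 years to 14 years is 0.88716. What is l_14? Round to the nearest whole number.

l_14 = l_12 × p = 35599 × 0.88716 = 31582.

31582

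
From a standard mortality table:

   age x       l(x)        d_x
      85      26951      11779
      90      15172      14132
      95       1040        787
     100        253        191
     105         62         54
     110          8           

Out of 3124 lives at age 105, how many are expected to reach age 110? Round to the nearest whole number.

403

The relevant probability is 8/62 = 0.129032.
Expected number = 3124 × 0.129032 = 403.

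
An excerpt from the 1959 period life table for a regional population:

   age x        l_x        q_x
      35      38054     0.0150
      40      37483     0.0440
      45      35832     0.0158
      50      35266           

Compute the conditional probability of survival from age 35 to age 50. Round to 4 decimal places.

We want 15p35 = l_50/l_35.
The conditional survival probability is l_50/l_35 = 35266/38054 = 0.926736.

0.9267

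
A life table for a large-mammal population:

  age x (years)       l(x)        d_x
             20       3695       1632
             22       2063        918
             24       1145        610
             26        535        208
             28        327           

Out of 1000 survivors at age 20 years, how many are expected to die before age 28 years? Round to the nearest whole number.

912

The relevant probability is 1 − 327/3695 = 0.911502.
Expected number = 1000 × 0.911502 = 912.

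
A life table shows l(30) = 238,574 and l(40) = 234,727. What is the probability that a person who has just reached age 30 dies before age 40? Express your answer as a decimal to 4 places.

P(die before 40 | alive at 30) = 1 − l(40)/l(30) = 1 − 234,727/238,574 = (3,847)/238,574 = 0.016125.

0.0161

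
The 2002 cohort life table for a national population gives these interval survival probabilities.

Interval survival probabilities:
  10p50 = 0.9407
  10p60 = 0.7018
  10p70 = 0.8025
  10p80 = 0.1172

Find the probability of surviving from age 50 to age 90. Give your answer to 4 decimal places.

0.0621

The overall survival probability is 0.9407 × 0.7018 × 0.8025 × 0.1172.
= 0.062092.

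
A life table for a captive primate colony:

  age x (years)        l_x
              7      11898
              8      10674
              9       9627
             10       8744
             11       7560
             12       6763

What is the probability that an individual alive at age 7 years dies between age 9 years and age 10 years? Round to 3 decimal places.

This is the probability of reaching 9 but not 10, conditional on being alive at 7: (l_9 − l_10) / l_7.
= (9627 − 8744) / 11898 = 883 / 11898 = 0.074214.

0.074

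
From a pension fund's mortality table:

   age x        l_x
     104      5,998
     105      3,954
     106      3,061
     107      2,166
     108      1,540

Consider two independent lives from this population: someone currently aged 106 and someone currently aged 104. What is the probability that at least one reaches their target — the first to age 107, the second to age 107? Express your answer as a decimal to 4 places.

0.8132

p₁ = l_107/l_106 = 2,166/3,061 = 0.707612; p₂ = l_107/l_104 = 2,166/5,998 = 0.361120.
P(at least one) = 1 − (1−p₁)(1−p₂) = 1 − 0.292388 × 0.638880 = 0.813199.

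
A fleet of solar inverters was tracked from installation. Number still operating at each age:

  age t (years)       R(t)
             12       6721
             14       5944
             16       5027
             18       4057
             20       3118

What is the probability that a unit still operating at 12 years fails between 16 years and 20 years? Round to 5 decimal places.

This is the probability of reaching 16 but not 20, conditional on being operational at 12: (R(16) − R(20)) / R(12).
= (5027 − 3118) / 6721 = 1909 / 6721 = 0.284035.

0.28404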